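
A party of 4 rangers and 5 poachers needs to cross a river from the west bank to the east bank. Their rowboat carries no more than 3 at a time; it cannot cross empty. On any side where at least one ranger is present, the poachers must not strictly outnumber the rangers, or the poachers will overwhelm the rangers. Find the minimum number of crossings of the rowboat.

impossible

The poachers already outnumber the rangers at the west bank before anyone moves, so the starting position itself is disallowed.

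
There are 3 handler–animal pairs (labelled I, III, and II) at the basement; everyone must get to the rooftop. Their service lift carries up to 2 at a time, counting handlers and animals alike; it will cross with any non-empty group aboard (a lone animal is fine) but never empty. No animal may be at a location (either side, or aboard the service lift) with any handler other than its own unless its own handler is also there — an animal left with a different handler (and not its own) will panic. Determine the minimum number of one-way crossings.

Counting alone: each trip to the rooftop takes at most 2 across and each return brings at least 1 back, so after t trips out (and t−1 returns) at most 2t − (t−1) of the 6 are across; that first reaches 6 at t = 5, so at least 9 crossings are needed.
The safety rule pushes this higher. Following every safe sequence of crossings, the most of the 6 that can be at the rooftop as the service lift arrives there on crossing 9 is 5 — never all 6.
So no plan with fewer than 11 crossings exists, and this one achieves 11:
1. animal I and handler I cross → the rooftop.
2. handler I crosses ← the basement.
3. animal II and animal III cross → the rooftop.
4. animal I crosses ← the basement.
5. handler II and handler III cross → the rooftop.
6. animal III and handler III cross ← the basement.
7. handler I and handler III cross → the rooftop.
8. animal II crosses ← the basement.
9. animal I and animal III cross → the rooftop.
10. handler II crosses ← the basement.
11. animal II and handler II cross → the rooftop.

11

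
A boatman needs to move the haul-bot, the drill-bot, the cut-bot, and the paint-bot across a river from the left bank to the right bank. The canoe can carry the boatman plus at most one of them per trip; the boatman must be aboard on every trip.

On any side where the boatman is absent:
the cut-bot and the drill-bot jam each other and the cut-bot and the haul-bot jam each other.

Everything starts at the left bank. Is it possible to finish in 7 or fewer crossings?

No

Counting alone: the boatman can take at most 1 across per trip to the right bank, so moving all 4 needs at least 4 loaded trips out, with a return between consecutive ones — at least 7 crossings.
The safety rule pushes this higher. Following every safe sequence of crossings, the most of the 4 that can be at the right bank as the canoe arrives there on crossing 7 is 3 — never all 4.
So the move cannot be finished within 7 crossings. (The shortest complete plan takes 9:)
1. Boatman goes to the right bank with the cut-bot.
2. Boatman goes back to the left bank alone.
3. Boatman goes to the right bank with the haul-bot.
4. Boatman goes back to the left bank with the cut-bot.
5. Boatman goes to the right bank with the drill-bot.
6. Boatman goes back to the left bank alone.
7. Boatman goes to the right bank with the paint-bot.
8. Boatman goes back to the left bank alone.
9. Boatman goes to the right bank with the cut-bot.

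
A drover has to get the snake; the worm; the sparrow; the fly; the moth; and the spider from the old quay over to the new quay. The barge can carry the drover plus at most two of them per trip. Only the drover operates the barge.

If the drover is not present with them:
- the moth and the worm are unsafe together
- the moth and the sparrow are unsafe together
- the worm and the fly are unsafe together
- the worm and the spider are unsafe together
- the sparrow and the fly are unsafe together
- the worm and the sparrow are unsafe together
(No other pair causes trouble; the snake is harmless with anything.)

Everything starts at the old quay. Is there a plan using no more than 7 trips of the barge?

Counting alone: the drover can take at most 2 across per trip to the new quay, so moving all 6 needs at least 3 loaded trips out, with a return between consecutive ones — at least 5 crossings.
The safety rule pushes this higher. Following every safe sequence of crossings, the most of the 6 that can be at the new quay as the barge arrives there on crossings 5, 7 is 4, 5 respectively — never all 6.
So the move cannot be finished within 7 crossings. (The shortest complete plan takes 9:)
1. Drover goes to the new quay with the sparrow and the worm.  [the old quay: the fly, the moth, the snake, the spider | the new quay: the sparrow, the worm]
2. Drover goes back to the old quay with the worm.  [the old quay: the fly, the moth, the snake, the spider, the worm | the new quay: the sparrow]
3. Drover goes to the new quay with the snake and the worm.  [the old quay: the fly, the moth, the spider | the new quay: the snake, the sparrow, the worm]
4. Drover goes back to the old quay with the worm.  [the old quay: the fly, the moth, the spider, the worm | the new quay: the snake, the sparrow]
5. Drover goes to the new quay with the spider and the worm.  [the old quay: the fly, the moth | the new quay: the snake, the sparrow, the spider, the worm]
6. Drover goes back to the old quay with the worm.  [the old quay: the fly, the moth, the worm | the new quay: the snake, the sparrow, the spider]
7. Drover goes to the new quay with the fly and the moth.  [the old quay: the worm | the new quay: the fly, the moth, the snake, the sparrow, the spider]
8. Drover goes back to the old quay with the sparrow.  [the old quay: the sparrow, the worm | the new quay: the fly, the moth, the snake, the spider]
9. Drover goes to the new quay with the sparrow and the worm.  [the old quay: — | the new quay: the fly, the moth, the snake, the sparrow, the spider, the worm]

No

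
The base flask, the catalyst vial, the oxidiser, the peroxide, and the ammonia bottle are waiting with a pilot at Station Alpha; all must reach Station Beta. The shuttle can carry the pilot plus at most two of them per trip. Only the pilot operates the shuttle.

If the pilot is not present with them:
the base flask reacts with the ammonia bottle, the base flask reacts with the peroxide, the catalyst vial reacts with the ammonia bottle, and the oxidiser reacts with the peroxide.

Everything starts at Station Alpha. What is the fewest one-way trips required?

Counting alone: the pilot can take at most 2 across per trip to Station Beta, so moving all 5 needs at least 3 loaded trips out, with a return between consecutive ones — at least 5 crossings.
The safety rule pushes this higher. Following every safe sequence of crossings, the most of the 5 that can be at Station Beta as the shuttle arrives there on crossing 5 is 4 — never all 5.
So no plan with fewer than 7 crossings exists, and this one achieves 7:
1. Pilot goes to Station Beta with the ammonia bottle and the peroxide.  [Station Alpha: the base flask, the catalyst vial, the oxidiser | Station Beta: the ammonia bottle, the peroxide]
2. Pilot goes back to Station Alpha alone.  [Station Alpha: the base flask, the catalyst vial, the oxidiser | Station Beta: the ammonia bottle, the peroxide]
3. Pilot goes to Station Beta with the base flask.  [Station Alpha: the catalyst vial, the oxidiser | Station Beta: the ammonia bottle, the base flask, the peroxide]
4. Pilot goes back to Station Alpha with the ammonia bottle and the peroxide.  [Station Alpha: the ammonia bottle, the catalyst vial, the oxidiser, the peroxide | Station Beta: the base flask]
5. Pilot goes to Station Beta with the catalyst vial and the oxidiser.  [Station Alpha: the ammonia bottle, the peroxide | Station Beta: the base flask, the catalyst vial, the oxidiser]
6. Pilot goes back to Station Alpha alone.  [Station Alpha: the ammonia bottle, the peroxide | Station Beta: the base flask, the catalyst vial, the oxidiser]
7. Pilot goes to Station Beta with the ammonia bottle and the peroxide.  [Station Alpha: — | Station Beta: the ammonia bottle, the base flask, the catalyst vial, the oxidiser, the peroxide]

7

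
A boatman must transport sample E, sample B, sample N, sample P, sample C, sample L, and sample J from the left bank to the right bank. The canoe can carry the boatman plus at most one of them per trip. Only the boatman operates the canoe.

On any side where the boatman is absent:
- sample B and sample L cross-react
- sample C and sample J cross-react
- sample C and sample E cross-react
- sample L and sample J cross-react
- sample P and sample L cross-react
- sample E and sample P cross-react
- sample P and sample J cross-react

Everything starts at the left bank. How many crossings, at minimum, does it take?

Whatever the first load, the items left behind include a forbidden pair without the boatman. No opening move is safe, so no plan exists.

impossible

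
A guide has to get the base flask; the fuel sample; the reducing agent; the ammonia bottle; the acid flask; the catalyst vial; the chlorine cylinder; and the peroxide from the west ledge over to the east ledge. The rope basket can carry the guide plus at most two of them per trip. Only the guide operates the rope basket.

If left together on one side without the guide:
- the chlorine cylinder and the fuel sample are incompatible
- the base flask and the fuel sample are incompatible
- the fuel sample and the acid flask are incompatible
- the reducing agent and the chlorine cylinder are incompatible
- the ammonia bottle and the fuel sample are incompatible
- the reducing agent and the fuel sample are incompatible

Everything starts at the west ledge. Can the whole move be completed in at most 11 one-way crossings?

Counting alone: the guide can take at most 2 across per trip to the east ledge, so moving all 8 needs at least 4 loaded trips out, with a return between consecutive ones — at least 7 crossings.
The safety rule pushes this higher. Following every safe sequence of crossings, the most of the 8 that can be at the east ledge as the rope basket arrives there on crossings 7, 9, 11 is 5, 6, 7 respectively — never all 8.
So the move cannot be finished within 11 crossings. (The shortest complete plan takes 13:)
1. Guide goes to the east ledge with the fuel sample and the reducing agent.
2. Guide goes back to the west ledge with the fuel sample.
3. Guide goes to the east ledge with the base flask and the fuel sample.
4. Guide goes back to the west ledge with the fuel sample.
5. Guide goes to the east ledge with the ammonia bottle and the fuel sample.
6. Guide goes back to the west ledge with the fuel sample.
7. Guide goes to the east ledge with the acid flask and the fuel sample.
8. Guide goes back to the west ledge with the fuel sample.
9. Guide goes to the east ledge with the catalyst vial and the fuel sample.
10. Guide goes back to the west ledge with the fuel sample.
11. Guide goes to the east ledge with the fuel sample and the peroxide.
12. Guide goes back to the west ledge with the fuel sample.
13. Guide goes to the east ledge with the chlorine cylinder and the fuel sample.

No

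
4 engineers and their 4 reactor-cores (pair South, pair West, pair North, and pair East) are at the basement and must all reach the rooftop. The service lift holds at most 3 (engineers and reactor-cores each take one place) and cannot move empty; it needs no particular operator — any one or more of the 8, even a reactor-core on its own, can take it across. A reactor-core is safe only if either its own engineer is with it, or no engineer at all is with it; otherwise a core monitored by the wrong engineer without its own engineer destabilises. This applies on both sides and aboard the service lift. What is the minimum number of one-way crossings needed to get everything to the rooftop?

9

Counting alone: each trip to the rooftop takes at most 3 across and each return brings at least 1 back, so after t trips out (and t−1 returns) at most 3t − (t−1) of the 8 are across; that first reaches 8 at t = 4, so at least 7 crossings are needed.
The safety rule pushes this higher. Following every safe sequence of crossings, the most of the 8 that can be at the rooftop as the service lift arrives there on crossing 7 is 7 — never all 8.
So no plan with fewer than 9 crossings exists, and this one achieves 9:
1. engineer South and reactor-core South cross → the rooftop.
2. engineer South crosses ← the basement.
3. engineer South, engineer West, and reactor-core West cross → the rooftop.
4. engineer South and reactor-core South cross ← the basement.
5. engineer East, engineer North, and engineer South cross → the rooftop.
6. reactor-core West crosses ← the basement.
7. reactor-core South and reactor-core West cross → the rooftop.
8. reactor-core South crosses ← the basement.
9. reactor-core East, reactor-core North, and reactor-core South cross → the rooftop.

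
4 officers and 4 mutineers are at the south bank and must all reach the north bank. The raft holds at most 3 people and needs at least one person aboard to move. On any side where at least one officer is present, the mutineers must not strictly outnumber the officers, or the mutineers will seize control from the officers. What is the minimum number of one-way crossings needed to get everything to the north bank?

9

Counting alone: each trip to the north bank takes at most 3 across and each return brings at least 1 back, so after t trips out (and t−1 returns) at most 3t − (t−1) of the 8 are across; that first reaches 8 at t = 4, so at least 7 crossings are needed.
The safety rule pushes this higher. Following every safe sequence of crossings, the most of the 8 that can be at the north bank as the raft arrives there on crossing 7 is 7 — never all 8.
So no plan with fewer than 9 crossings exists, and this one achieves 9:
1. 2 mutineers → the north bank.  (the south bank: 4O 2M; the north bank: 0O 2M)
2. 1 mutineer ← the south bank.  (the south bank: 4O 3M; the north bank: 0O 1M)
3. 3 mutineers → the north bank.  (the south bank: 4O 0M; the north bank: 0O 4M)
4. 1 mutineer ← the south bank.  (the south bank: 4O 1M; the north bank: 0O 3M)
5. 3 officers → the north bank.  (the south bank: 1O 1M; the north bank: 3O 3M)
6. 1 officer and 1 mutineer ← the south bank.  (the south bank: 2O 2M; the north bank: 2O 2M)
7. 2 officers → the north bank.  (the south bank: 0O 2M; the north bank: 4O 2M)
8. 1 mutineer ← the south bank.  (the south bank: 0O 3M; the north bank: 4O 1M)
9. 3 mutineers → the north bank.  (the south bank: 0O 0M; the north bank: 4O 4M)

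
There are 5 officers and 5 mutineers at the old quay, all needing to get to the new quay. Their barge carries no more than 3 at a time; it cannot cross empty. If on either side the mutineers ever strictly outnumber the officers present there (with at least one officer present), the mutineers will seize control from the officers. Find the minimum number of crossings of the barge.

Counting alone: each trip to the new quay takes at most 3 across and each return brings at least 1 back, so after t trips out (and t−1 returns) at most 3t − (t−1) of the 10 are across; that first reaches 10 at t = 5, so at least 9 crossings are needed.
The safety rule pushes this higher. Following every safe sequence of crossings, the most of the 10 that can be at the new quay as the barge arrives there on crossing 9 is 9 — never all 10.
So no plan with fewer than 11 crossings exists, and this one achieves 11:
1. 2 mutineers → the new quay.  (the old quay: 5O 3M; the new quay: 0O 2M)
2. 1 mutineer ← the old quay.  (the old quay: 5O 4M; the new quay: 0O 1M)
3. 3 mutineers → the new quay.  (the old quay: 5O 1M; the new quay: 0O 4M)
4. 1 mutineer ← the old quay.  (the old quay: 5O 2M; the new quay: 0O 3M)
5. 3 officers → the new quay.  (the old quay: 2O 2M; the new quay: 3O 3M)
6. 1 officer and 1 mutineer ← the old quay.  (the old quay: 3O 3M; the new quay: 2O 2M)
7. 3 officers → the new quay.  (the old quay: 0O 3M; the new quay: 5O 2M)
8. 1 mutineer ← the old quay.  (the old quay: 0O 4M; the new quay: 5O 1M)
9. 2 mutineers → the new quay.  (the old quay: 0O 2M; the new quay: 5O 3M)
10. 1 mutineer ← the old quay.  (the old quay: 0O 3M; the new quay: 5O 2M)
11. 3 mutineers → the new quay.  (the old quay: 0O 0M; the new quay: 5O 5M)

11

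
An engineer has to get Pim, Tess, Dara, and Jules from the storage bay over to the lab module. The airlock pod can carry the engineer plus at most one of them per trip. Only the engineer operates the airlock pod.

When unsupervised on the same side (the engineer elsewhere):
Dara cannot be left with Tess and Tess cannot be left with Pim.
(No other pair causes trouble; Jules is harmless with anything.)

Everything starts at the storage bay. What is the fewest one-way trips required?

Counting alone: the engineer can take at most 1 across per trip to the lab module, so moving all 4 needs at least 4 loaded trips out, with a return between consecutive ones — at least 7 crossings.
The safety rule pushes this higher. Following every safe sequence of crossings, the most of the 4 that can be at the lab module as the airlock pod arrives there on crossing 7 is 3 — never all 4.
So no plan with fewer than 9 crossings exists, and this one achieves 9:
1. Engineer goes to the lab module with Tess.
2. Engineer goes back to the storage bay alone.
3. Engineer goes to the lab module with Pim.
4. Engineer goes back to the storage bay with Tess.
5. Engineer goes to the lab module with Dara.
6. Engineer goes back to the storage bay alone.
7. Engineer goes to the lab module with Jules.
8. Engineer goes back to the storage bay alone.
9. Engineer goes to the lab module with Tess.

9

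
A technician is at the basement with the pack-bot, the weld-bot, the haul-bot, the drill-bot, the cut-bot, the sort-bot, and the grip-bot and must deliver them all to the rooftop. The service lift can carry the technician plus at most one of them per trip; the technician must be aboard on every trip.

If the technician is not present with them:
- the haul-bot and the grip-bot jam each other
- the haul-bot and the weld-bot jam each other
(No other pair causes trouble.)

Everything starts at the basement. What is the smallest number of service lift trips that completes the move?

15

Counting alone: the technician can take at most 1 across per trip to the rooftop, so moving all 7 needs at least 7 loaded trips out, with a return between consecutive ones — at least 13 crossings.
The safety rule pushes this higher. Following every safe sequence of crossings, the most of the 7 that can be at the rooftop as the service lift arrives there on crossing 13 is 6 — never all 7.
So no plan with fewer than 15 crossings exists, and this one achieves 15:
1. Technician goes to the rooftop with the haul-bot.
2. Technician goes back to the basement alone.
3. Technician goes to the rooftop with the pack-bot.
4. Technician goes back to the basement alone.
5. Technician goes to the rooftop with the weld-bot.
6. Technician goes back to the basement with the haul-bot.
7. Technician goes to the rooftop with the grip-bot.
8. Technician goes back to the basement alone.
9. Technician goes to the rooftop with the drill-bot.
10. Technician goes back to the basement alone.
11. Technician goes to the rooftop with the cut-bot.
12. Technician goes back to the basement alone.
13. Technician goes to the rooftop with the sort-bot.
14. Technician goes back to the basement alone.
15. Technician goes to the rooftop with the haul-bot.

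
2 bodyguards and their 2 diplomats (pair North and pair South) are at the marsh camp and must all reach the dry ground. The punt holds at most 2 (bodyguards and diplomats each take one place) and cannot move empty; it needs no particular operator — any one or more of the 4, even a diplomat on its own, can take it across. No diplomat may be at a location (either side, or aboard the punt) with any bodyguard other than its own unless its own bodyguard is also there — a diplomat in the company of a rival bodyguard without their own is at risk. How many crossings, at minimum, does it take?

Counting alone: each trip to the dry ground takes at most 2 across and each return brings at least 1 back, so after t trips out (and t−1 returns) at most 2t − (t−1) of the 4 are across; that first reaches 4 at t = 3, so at least 5 crossings are needed.
The plan below uses exactly 5 crossings, so it is optimal:
1. bodyguard North and diplomat North cross → the dry ground.
2. bodyguard North crosses ← the marsh camp.
3. bodyguard North and bodyguard South cross → the dry ground.
4. bodyguard South crosses ← the marsh camp.
5. bodyguard South and diplomat South cross → the dry ground.

5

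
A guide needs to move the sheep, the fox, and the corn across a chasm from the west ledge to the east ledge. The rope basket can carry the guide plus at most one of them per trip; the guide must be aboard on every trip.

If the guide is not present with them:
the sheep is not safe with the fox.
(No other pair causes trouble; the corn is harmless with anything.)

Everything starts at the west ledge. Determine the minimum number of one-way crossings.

5

Counting alone: the guide can take at most 1 across per trip to the east ledge, so moving all 3 needs at least 3 loaded trips out, with a return between consecutive ones — at least 5 crossings.
The plan below uses exactly 5 crossings, so it is optimal:
1. Guide goes to the east ledge with the sheep.  [the west ledge: the corn, the fox | the east ledge: the sheep]
2. Guide goes back to the west ledge alone.  [the west ledge: the corn, the fox | the east ledge: the sheep]
3. Guide goes to the east ledge with the corn.  [the west ledge: the fox | the east ledge: the corn, the sheep]
4. Guide goes back to the west ledge alone.  [the west ledge: the fox | the east ledge: the corn, the sheep]
5. Guide goes to the east ledge with the fox.  [the west ledge: — | the east ledge: the corn, the fox, the sheep]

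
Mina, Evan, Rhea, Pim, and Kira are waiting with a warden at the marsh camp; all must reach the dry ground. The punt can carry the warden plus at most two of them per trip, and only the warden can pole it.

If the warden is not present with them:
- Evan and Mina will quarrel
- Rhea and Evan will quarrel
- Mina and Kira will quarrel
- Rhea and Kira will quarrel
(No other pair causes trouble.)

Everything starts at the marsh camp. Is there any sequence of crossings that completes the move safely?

Yes

1. Warden goes to the dry ground with Mina and Rhea.  [the marsh camp: Evan, Kira, Pim | the dry ground: Mina, Rhea]
2. Warden goes back to the marsh camp alone.  [the marsh camp: Evan, Kira, Pim | the dry ground: Mina, Rhea]
3. Warden goes to the dry ground with Pim.  [the marsh camp: Evan, Kira | the dry ground: Mina, Pim, Rhea]
4. Warden goes back to the marsh camp alone.  [the marsh camp: Evan, Kira | the dry ground: Mina, Pim, Rhea]
5. Warden goes to the dry ground with Evan and Kira.  [the marsh camp: — | the dry ground: Evan, Kira, Mina, Pim, Rhea]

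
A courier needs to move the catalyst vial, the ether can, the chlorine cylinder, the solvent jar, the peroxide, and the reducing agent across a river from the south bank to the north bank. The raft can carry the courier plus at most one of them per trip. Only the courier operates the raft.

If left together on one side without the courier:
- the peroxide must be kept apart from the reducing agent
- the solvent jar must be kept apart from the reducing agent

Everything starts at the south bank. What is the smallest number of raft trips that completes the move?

Counting alone: the courier can take at most 1 across per trip to the north bank, so moving all 6 needs at least 6 loaded trips out, with a return between consecutive ones — at least 11 crossings.
The safety rule pushes this higher. Following every safe sequence of crossings, the most of the 6 that can be at the north bank as the raft arrives there on crossing 11 is 5 — never all 6.
So no plan with fewer than 13 crossings exists, and this one achieves 13:
1. Courier goes to the north bank with the reducing agent.
2. Courier goes back to the south bank alone.
3. Courier goes to the north bank with the catalyst vial.
4. Courier goes back to the south bank alone.
5. Courier goes to the north bank with the ether can.
6. Courier goes back to the south bank alone.
7. Courier goes to the north bank with the chlorine cylinder.
8. Courier goes back to the south bank alone.
9. Courier goes to the north bank with the solvent jar.
10. Courier goes back to the south bank with the reducing agent.
11. Courier goes to the north bank with the peroxide.
12. Courier goes back to the south bank alone.
13. Courier goes to the north bank with the reducing agent.

13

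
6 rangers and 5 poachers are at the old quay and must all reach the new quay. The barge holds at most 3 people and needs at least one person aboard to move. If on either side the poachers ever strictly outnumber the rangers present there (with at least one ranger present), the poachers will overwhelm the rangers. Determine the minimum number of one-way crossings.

9

Counting alone: each trip to the new quay takes at most 3 across and each return brings at least 1 back, so after t trips out (and t−1 returns) at most 3t − (t−1) of the 11 are across; that first reaches 11 at t = 5, so at least 9 crossings are needed.
The plan below uses exactly 9 crossings, so it is optimal:
1. 3 poachers → the new quay.  (the old quay: 6R 2P; the new quay: 0R 3P)
2. 1 poacher ← the old quay.  (the old quay: 6R 3P; the new quay: 0R 2P)
3. 3 rangers → the new quay.  (the old quay: 3R 3P; the new quay: 3R 2P)
4. 1 ranger ← the old quay.  (the old quay: 4R 3P; the new quay: 2R 2P)
5. 2 rangers and 1 poacher → the new quay.  (the old quay: 2R 2P; the new quay: 4R 3P)
6. 1 ranger ← the old quay.  (the old quay: 3R 2P; the new quay: 3R 3P)
7. 2 rangers and 1 poacher → the new quay.  (the old quay: 1R 1P; the new quay: 5R 4P)
8. 1 ranger ← the old quay.  (the old quay: 2R 1P; the new quay: 4R 4P)
9. 2 rangers and 1 poacher → the new quay.  (the old quay: 0R 0P; the new quay: 6R 5P)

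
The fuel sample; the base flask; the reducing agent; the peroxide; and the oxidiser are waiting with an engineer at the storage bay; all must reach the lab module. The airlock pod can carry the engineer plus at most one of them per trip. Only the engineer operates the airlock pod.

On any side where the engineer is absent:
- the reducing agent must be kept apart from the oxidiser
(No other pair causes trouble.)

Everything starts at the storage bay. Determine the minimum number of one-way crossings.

9

Counting alone: the engineer can take at most 1 across per trip to the lab module, so moving all 5 needs at least 5 loaded trips out, with a return between consecutive ones — at least 9 crossings.
The plan below uses exactly 9 crossings, so it is optimal:
1. Engineer goes to the lab module with the reducing agent.  [the storage bay: the base flask, the fuel sample, the oxidiser, the peroxide | the lab module: the reducing agent]
2. Engineer goes back to the storage bay alone.  [the storage bay: the base flask, the fuel sample, the oxidiser, the peroxide | the lab module: the reducing agent]
3. Engineer goes to the lab module with the fuel sample.  [the storage bay: the base flask, the oxidiser, the peroxide | the lab module: the fuel sample, the reducing agent]
4. Engineer goes back to the storage bay alone.  [the storage bay: the base flask, the oxidiser, the peroxide | the lab module: the fuel sample, the reducing agent]
5. Engineer goes to the lab module with the base flask.  [the storage bay: the oxidiser, the peroxide | the lab module: the base flask, the fuel sample, the reducing agent]
6. Engineer goes back to the storage bay alone.  [the storage bay: the oxidiser, the peroxide | the lab module: the base flask, the fuel sample, the reducing agent]
7. Engineer goes to the lab module with the peroxide.  [the storage bay: the oxidiser | the lab module: the base flask, the fuel sample, the peroxide, the reducing agent]
8. Engineer goes back to the storage bay alone.  [the storage bay: the oxidiser | the lab module: the base flask, the fuel sample, the peroxide, the reducing agent]
9. Engineer goes to the lab module with the oxidiser.  [the storage bay: — | the lab module: the base flask, the fuel sample, the oxidiser, the peroxide, the reducing agent]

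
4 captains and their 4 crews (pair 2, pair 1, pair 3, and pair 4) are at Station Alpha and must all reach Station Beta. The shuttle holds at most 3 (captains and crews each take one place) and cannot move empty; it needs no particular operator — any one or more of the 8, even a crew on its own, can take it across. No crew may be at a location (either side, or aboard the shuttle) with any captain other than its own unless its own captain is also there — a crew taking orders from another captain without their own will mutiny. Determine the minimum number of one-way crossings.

9

Counting alone: each trip to Station Beta takes at most 3 across and each return brings at least 1 back, so after t trips out (and t−1 returns) at most 3t − (t−1) of the 8 are across; that first reaches 8 at t = 4, so at least 7 crossings are needed.
The safety rule pushes this higher. Following every safe sequence of crossings, the most of the 8 that can be at Station Beta as the shuttle arrives there on crossing 7 is 7 — never all 8.
So no plan with fewer than 9 crossings exists, and this one achieves 9:
1. captain 2 and crew 2 cross → Station Beta.
2. captain 2 crosses ← Station Alpha.
3. captain 1, captain 2, and crew 1 cross → Station Beta.
4. captain 2 and crew 2 cross ← Station Alpha.
5. captain 2, captain 3, and captain 4 cross → Station Beta.
6. crew 1 crosses ← Station Alpha.
7. crew 1 and crew 2 cross → Station Beta.
8. crew 2 crosses ← Station Alpha.
9. crew 2, crew 3, and crew 4 cross → Station Beta.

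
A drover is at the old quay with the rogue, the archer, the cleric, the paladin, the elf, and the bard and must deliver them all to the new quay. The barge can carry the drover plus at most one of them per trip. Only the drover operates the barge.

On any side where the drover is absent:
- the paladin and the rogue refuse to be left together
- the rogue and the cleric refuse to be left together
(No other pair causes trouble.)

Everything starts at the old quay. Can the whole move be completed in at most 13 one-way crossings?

Yes

Yes — this plan uses 13 crossings (≤ 13):
1. Drover goes to the new quay with the rogue.
2. Drover goes back to the old quay alone.
3. Drover goes to the new quay with the archer.
4. Drover goes back to the old quay alone.
5. Drover goes to the new quay with the cleric.
6. Drover goes back to the old quay with the rogue.
7. Drover goes to the new quay with the paladin.
8. Drover goes back to the old quay alone.
9. Drover goes to the new quay with the elf.
10. Drover goes back to the old quay alone.
11. Drover goes to the new quay with the bard.
12. Drover goes back to the old quay alone.
13. Drover goes to the new quay with the rogue.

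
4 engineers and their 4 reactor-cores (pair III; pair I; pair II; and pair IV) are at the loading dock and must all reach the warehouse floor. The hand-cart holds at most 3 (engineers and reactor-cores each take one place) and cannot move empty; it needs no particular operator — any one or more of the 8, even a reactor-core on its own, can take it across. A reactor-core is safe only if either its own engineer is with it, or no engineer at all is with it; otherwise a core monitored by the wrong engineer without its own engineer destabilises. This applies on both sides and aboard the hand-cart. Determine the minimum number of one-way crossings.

Counting alone: each trip to the warehouse floor takes at most 3 across and each return brings at least 1 back, so after t trips out (and t−1 returns) at most 3t − (t−1) of the 8 are across; that first reaches 8 at t = 4, so at least 7 crossings are needed.
The safety rule pushes this higher. Following every safe sequence of crossings, the most of the 8 that can be at the warehouse floor as the hand-cart arrives there on crossing 7 is 7 — never all 8.
So no plan with fewer than 9 crossings exists, and this one achieves 9:
1. engineer III and reactor-core III cross → the warehouse floor.
2. engineer III crosses ← the loading dock.
3. engineer I, engineer III, and reactor-core I cross → the warehouse floor.
4. engineer III and reactor-core III cross ← the loading dock.
5. engineer II, engineer III, and engineer IV cross → the warehouse floor.
6. reactor-core I crosses ← the loading dock.
7. reactor-core I and reactor-core III cross → the warehouse floor.
8. reactor-core III crosses ← the loading dock.
9. reactor-core II, reactor-core III, and reactor-core IV cross → the warehouse floor.

9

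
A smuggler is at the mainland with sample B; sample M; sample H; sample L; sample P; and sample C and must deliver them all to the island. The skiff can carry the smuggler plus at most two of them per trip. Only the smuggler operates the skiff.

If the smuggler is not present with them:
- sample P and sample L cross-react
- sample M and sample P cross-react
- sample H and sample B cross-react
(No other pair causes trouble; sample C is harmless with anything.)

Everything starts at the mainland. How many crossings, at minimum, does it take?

7

Counting alone: the smuggler can take at most 2 across per trip to the island, so moving all 6 needs at least 3 loaded trips out, with a return between consecutive ones — at least 5 crossings.
The safety rule pushes this higher. Following every safe sequence of crossings, the most of the 6 that can be at the island as the skiff arrives there on crossing 5 is 5 — never all 6.
So no plan with fewer than 7 crossings exists, and this one achieves 7:
1. Smuggler goes to the island with sample B and sample P.
2. Smuggler goes back to the mainland alone.
3. Smuggler goes to the island with sample M.
4. Smuggler goes back to the mainland with sample P.
5. Smuggler goes to the island with sample C and sample L.
6. Smuggler goes back to the mainland alone.
7. Smuggler goes to the island with sample H and sample P.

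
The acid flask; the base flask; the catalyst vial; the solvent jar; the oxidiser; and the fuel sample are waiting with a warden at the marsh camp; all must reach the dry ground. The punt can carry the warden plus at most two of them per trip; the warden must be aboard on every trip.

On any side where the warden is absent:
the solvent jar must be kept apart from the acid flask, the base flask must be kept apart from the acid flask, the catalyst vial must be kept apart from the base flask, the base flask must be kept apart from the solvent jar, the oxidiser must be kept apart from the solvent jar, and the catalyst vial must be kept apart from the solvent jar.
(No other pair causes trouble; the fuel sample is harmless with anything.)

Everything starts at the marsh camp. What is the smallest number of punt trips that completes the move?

9

Counting alone: the warden can take at most 2 across per trip to the dry ground, so moving all 6 needs at least 3 loaded trips out, with a return between consecutive ones — at least 5 crossings.
The safety rule pushes this higher. Following every safe sequence of crossings, the most of the 6 that can be at the dry ground as the punt arrives there on crossings 5, 7 is 4, 5 respectively — never all 6.
So no plan with fewer than 9 crossings exists, and this one achieves 9:
1. Warden goes to the dry ground with the base flask and the solvent jar.  [the marsh camp: the acid flask, the catalyst vial, the fuel sample, the oxidiser | the dry ground: the base flask, the solvent jar]
2. Warden goes back to the marsh camp with the base flask.  [the marsh camp: the acid flask, the base flask, the catalyst vial, the fuel sample, the oxidiser | the dry ground: the solvent jar]
3. Warden goes to the dry ground with the acid flask and the catalyst vial.  [the marsh camp: the base flask, the fuel sample, the oxidiser | the dry ground: the acid flask, the catalyst vial, the solvent jar]
4. Warden goes back to the marsh camp with the solvent jar.  [the marsh camp: the base flask, the fuel sample, the oxidiser, the solvent jar | the dry ground: the acid flask, the catalyst vial]
5. Warden goes to the dry ground with the base flask and the oxidiser.  [the marsh camp: the fuel sample, the solvent jar | the dry ground: the acid flask, the base flask, the catalyst vial, the oxidiser]
6. Warden goes back to the marsh camp with the base flask.  [the marsh camp: the base flask, the fuel sample, the solvent jar | the dry ground: the acid flask, the catalyst vial, the oxidiser]
7. Warden goes to the dry ground with the base flask and the fuel sample.  [the marsh camp: the solvent jar | the dry ground: the acid flask, the base flask, the catalyst vial, the fuel sample, the oxidiser]
8. Warden goes back to the marsh camp with the base flask.  [the marsh camp: the base flask, the solvent jar | the dry ground: the acid flask, the catalyst vial, the fuel sample, the oxidiser]
9. Warden goes to the dry ground with the base flask and the solvent jar.  [the marsh camp: — | the dry ground: the acid flask, the base flask, the catalyst vial, the fuel sample, the oxidiser, the solvent jar]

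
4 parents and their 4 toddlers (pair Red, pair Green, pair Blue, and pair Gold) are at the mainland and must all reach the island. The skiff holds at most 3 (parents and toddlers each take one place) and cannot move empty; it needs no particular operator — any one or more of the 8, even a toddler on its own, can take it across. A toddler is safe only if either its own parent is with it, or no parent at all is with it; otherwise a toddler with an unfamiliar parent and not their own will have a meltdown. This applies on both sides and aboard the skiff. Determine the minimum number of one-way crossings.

9

Counting alone: each trip to the island takes at most 3 across and each return brings at least 1 back, so after t trips out (and t−1 returns) at most 3t − (t−1) of the 8 are across; that first reaches 8 at t = 4, so at least 7 crossings are needed.
The safety rule pushes this higher. Following every safe sequence of crossings, the most of the 8 that can be at the island as the skiff arrives there on crossing 7 is 7 — never all 8.
So no plan with fewer than 9 crossings exists, and this one achieves 9:
1. parent Red and toddler Red cross → the island.
2. parent Red crosses ← the mainland.
3. parent Green, parent Red, and toddler Green cross → the island.
4. parent Red and toddler Red cross ← the mainland.
5. parent Blue, parent Gold, and parent Red cross → the island.
6. toddler Green crosses ← the mainland.
7. toddler Green and toddler Red cross → the island.
8. toddler Red crosses ← the mainland.
9. toddler Blue, toddler Gold, and toddler Red cross → the island.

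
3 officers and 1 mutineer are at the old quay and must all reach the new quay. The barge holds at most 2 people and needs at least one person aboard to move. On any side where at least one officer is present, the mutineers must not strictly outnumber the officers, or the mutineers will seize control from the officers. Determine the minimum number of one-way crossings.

Counting alone: each trip to the new quay takes at most 2 across and each return brings at least 1 back, so after t trips out (and t−1 returns) at most 2t − (t−1) of the 4 are across; that first reaches 4 at t = 3, so at least 5 crossings are needed.
The plan below uses exactly 5 crossings, so it is optimal:
1. 1 officer and 1 mutineer → the new quay.  (the old quay: 2O 0M; the new quay: 1O 1M)
2. 1 mutineer ← the old quay.  (the old quay: 2O 1M; the new quay: 1O 0M)
3. 1 officer and 1 mutineer → the new quay.  (the old quay: 1O 0M; the new quay: 2O 1M)
4. 1 mutineer ← the old quay.  (the old quay: 1O 1M; the new quay: 2O 0M)
5. 1 officer and 1 mutineer → the new quay.  (the old quay: 0O 0M; the new quay: 3O 1M)

5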